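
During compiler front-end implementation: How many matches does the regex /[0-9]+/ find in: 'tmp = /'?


Pattern: /[0-9]+/ (int literals)
Input: 'tmp = /'
Scanning for matches:
Total matches: 0

0


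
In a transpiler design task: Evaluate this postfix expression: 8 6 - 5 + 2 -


Processing tokens left to right:
Push 8, Push 6
Pop 8 and 6, compute 8 - 6 = 2, push 2
Push 5
Pop 2 and 5, compute 2 + 5 = 7, push 7
Push 2
Pop 7 and 2, compute 7 - 2 = 5, push 5
Stack result: 5

5


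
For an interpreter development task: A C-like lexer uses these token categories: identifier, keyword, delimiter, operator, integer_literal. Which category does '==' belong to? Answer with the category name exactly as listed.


Token: '=='
Checking categories:
  identifier: no
  integer_literal: no
  operator: YES
  keyword: no
  delimiter: no
Category: operator

operator


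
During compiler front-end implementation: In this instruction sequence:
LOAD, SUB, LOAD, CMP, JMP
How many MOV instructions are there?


Scanning instruction sequence for MOV:
  Position 1: LOAD
  Position 2: SUB
  Position 3: LOAD
  Position 4: CMP
  Position 5: JMP
Matches at positions: []
Total MOV count: 0

0


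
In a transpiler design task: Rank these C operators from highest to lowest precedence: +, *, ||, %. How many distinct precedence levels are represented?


Looking up precedence for each operator:
  + -> precedence 5
  * -> precedence 6
  || -> precedence 1
  % -> precedence 6
Sorted highest to lowest: *, %, +, ||
Distinct precedence values: [6, 5, 1]
Number of distinct levels: 3

3


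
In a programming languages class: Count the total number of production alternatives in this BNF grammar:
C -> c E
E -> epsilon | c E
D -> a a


Counting alternatives per rule:
  C: 1 alternative(s)
  E: 2 alternative(s)
  D: 1 alternative(s)
Sum: 1 + 2 + 1 = 4

4


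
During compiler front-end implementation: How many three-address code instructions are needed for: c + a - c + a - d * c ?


Expression: c + a - c + a - d * c
Generating three-address code (respecting * over +/- precedence):
  Instruction 1: t1 = d * c
  Instruction 2: t2 = c + a
  Instruction 3: t3 = t2 - c
  Instruction 4: t4 = t3 + a
  Instruction 5: t5 = t4 - t1
Total instructions: 5

5


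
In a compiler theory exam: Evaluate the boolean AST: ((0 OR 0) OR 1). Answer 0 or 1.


Step 1: Evaluate inner node
  0 OR 0 = 0
Step 2: Evaluate root node
  0 OR 1 = 1

1


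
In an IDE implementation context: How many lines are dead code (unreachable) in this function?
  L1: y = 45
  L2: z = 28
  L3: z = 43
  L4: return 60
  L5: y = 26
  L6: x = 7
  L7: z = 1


Analyzing control flow:
  L1: reachable (before return)
  L2: reachable (before return)
  L3: reachable (before return)
  L4: reachable (return statement)
  L5: DEAD (after return at L4)
  L6: DEAD (after return at L4)
  L7: DEAD (after return at L4)
Return at L4, total lines = 7
Dead lines: L5 through L7
Count: 3

3


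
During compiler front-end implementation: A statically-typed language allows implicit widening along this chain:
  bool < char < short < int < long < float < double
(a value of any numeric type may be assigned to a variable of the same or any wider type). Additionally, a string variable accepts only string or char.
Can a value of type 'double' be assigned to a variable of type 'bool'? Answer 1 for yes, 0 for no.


Target variable type: bool
Source value type: double
Numeric ranks: double=6, bool=0
Widening allowed iff rank(source) <= rank(target): 6 <= 0? No
Result: 0

0


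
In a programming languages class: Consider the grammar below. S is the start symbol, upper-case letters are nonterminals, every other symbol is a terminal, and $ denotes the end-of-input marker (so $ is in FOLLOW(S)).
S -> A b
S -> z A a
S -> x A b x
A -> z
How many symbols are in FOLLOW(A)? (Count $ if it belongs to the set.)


S is the start symbol and does not occur in any rule body, so FOLLOW(S) = {$}.
Examining every occurrence of A in a rule body:
  S -> A b : A is followed by terminal 'b' -> add 'b'
  S -> z A a : A is followed by terminal 'a' -> add 'a'
  S -> x A b x : A is followed by terminal 'b' -> add 'b' (already in the set)
  A -> z : A does not occur in the body -> contributes nothing
FOLLOW(A) = {a, b}
Count: 2

2


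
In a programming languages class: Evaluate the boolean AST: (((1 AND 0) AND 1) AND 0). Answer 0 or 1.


Step 1: Evaluate inner node
  1 AND 0 = 0
Step 2: Evaluate next node
  0 AND 1 = 0
Step 3: Evaluate root node
  0 AND 0 = 0

0


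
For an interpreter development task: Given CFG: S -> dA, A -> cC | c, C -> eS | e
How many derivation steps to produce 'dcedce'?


Grammar: S -> dA, A -> cC | c, C -> eS | e
Deriving 'dcedce':
Step 1: S -> dA => dA
Step 2: A -> cC => dcC
Step 3: C -> eS => dceS
Step 4: S -> dA => dcedA
Step 5: A -> cC => dcedcC
Step 6: C -> e => dcedce
Total derivation steps: 6

6


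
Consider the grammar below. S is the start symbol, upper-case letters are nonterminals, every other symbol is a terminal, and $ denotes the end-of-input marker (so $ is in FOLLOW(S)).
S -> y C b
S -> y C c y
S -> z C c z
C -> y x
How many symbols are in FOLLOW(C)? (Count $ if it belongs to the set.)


S is the start symbol and does not occur in any rule body, so FOLLOW(S) = {$}.
Examining every occurrence of C in a rule body:
  S -> y C b : C is followed by terminal 'b' -> add 'b'
  S -> y C c y : C is followed by terminal 'c' -> add 'c'
  S -> z C c z : C is followed by terminal 'c' -> add 'c' (already in the set)
  C -> y x : C does not occur in the body -> contributes nothing
FOLLOW(C) = {b, c}
Count: 2

2


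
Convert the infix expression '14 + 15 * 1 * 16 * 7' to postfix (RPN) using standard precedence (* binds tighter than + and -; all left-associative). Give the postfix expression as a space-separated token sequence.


Applying the shunting-yard algorithm:
  Operand 14 -> output
  Push '+' onto operator stack -> op-stack: [+]
  Operand 15 -> output
  Push '*' onto operator stack -> op-stack: [+, *]
  Operand 1 -> output
  See '*' (prec 2); top '*' (prec 2) >= it -> pop '*' to output
  Push '*' onto operator stack -> op-stack: [+, *]
  Operand 16 -> output
  See '*' (prec 2); top '*' (prec 2) >= it -> pop '*' to output
  Push '*' onto operator stack -> op-stack: [+, *]
  Operand 7 -> output
  End of input: pop '*' to output
  End of input: pop '+' to output
Postfix result: 14 15 1 * 16 * 7 * +

14 15 1 * 16 * 7 * +


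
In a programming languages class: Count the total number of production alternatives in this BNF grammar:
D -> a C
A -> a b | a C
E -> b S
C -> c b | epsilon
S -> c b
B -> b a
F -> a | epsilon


Counting alternatives per rule:
  D: 1 alternative(s)
  A: 2 alternative(s)
  E: 1 alternative(s)
  C: 2 alternative(s)
  S: 1 alternative(s)
  B: 1 alternative(s)
  F: 2 alternative(s)
Sum: 1 + 2 + 1 + 2 + 1 + 1 + 2 = 10

10


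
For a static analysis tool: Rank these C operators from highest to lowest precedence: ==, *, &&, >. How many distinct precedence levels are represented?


Looking up precedence for each operator:
  == -> precedence 3
  * -> precedence 6
  && -> precedence 2
  > -> precedence 4
Sorted highest to lowest: *, >, ==, &&
Distinct precedence values: [6, 4, 3, 2]
Number of distinct levels: 4

4


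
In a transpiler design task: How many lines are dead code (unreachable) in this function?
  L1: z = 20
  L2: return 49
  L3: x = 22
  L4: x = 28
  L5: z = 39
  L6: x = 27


Analyzing control flow:
  L1: reachable (before return)
  L2: reachable (return statement)
  L3: DEAD (after return at L2)
  L4: DEAD (after return at L2)
  L5: DEAD (after return at L2)
  L6: DEAD (after return at L2)
Return at L2, total lines = 6
Dead lines: L3 through L6
Count: 4

4


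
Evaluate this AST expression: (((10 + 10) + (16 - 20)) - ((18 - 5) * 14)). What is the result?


Expression: (((10 + 10) + (16 - 20)) - ((18 - 5) * 14))
Evaluating step by step:
  10 + 10 = 20
  16 - 20 = -4
  20 + -4 = 16
  18 - 5 = 13
  13 * 14 = 182
  16 - 182 = -166
Result: -166

-166


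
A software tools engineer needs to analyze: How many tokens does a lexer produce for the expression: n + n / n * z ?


Scanning 'n + n / n * z'
Token 1: 'n' -> identifier
Token 2: '+' -> operator
Token 3: 'n' -> identifier
Token 4: '/' -> operator
Token 5: 'n' -> identifier
Token 6: '*' -> operator
Token 7: 'z' -> identifier
Total tokens: 7

7


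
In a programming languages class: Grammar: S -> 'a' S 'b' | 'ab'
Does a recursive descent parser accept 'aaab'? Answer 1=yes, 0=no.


Grammar accepts strings of the form a^n b^n (n >= 1)
Word: 'aaab'
Counting: 3 a's and 1 b's
Check: 3 == 1? No
Mismatch: a-count != b-count
Rejected

0


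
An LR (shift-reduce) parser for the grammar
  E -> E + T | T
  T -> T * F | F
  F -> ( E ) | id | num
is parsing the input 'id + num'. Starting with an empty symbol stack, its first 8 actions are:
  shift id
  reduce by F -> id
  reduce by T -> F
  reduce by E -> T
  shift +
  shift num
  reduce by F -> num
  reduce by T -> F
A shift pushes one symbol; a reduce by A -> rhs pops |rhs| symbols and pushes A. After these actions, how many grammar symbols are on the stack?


Tracking the symbol stack through each action:
  Action 1: shift 'id' : push -> stack = [id] (size 1)
  Action 2: reduce by F -> id : pop 1, push F -> stack = [F] (size 1)
  Action 3: reduce by T -> F : pop 1, push T -> stack = [T] (size 1)
  Action 4: reduce by E -> T : pop 1, push E -> stack = [E] (size 1)
  Action 5: shift '+' : push -> stack = [E, +] (size 2)
  Action 6: shift 'num' : push -> stack = [E, +, num] (size 3)
  Action 7: reduce by F -> num : pop 1, push F -> stack = [E, +, F] (size 3)
  Action 8: reduce by T -> F : pop 1, push T -> stack = [E, +, T] (size 3)
Final stack size: 3

3


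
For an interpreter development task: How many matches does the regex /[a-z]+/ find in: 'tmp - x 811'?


Pattern: /[a-z]+/ (identifiers)
Input: 'tmp - x 811'
Scanning for matches:
  Match 1: 'tmp'
  Match 2: 'x'
Total matches: 2

2


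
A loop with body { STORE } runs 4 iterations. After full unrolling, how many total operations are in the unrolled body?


Loop body operations: STORE (1 op per iteration)
Unrolling 4 iterations:
  Iteration 1: STORE (1 ops)
  Iteration 2: STORE (1 ops)
  Iteration 3: STORE (1 ops)
  Iteration 4: STORE (1 ops)
Total: 4 iterations * 1 ops/iter = 4 operations

4


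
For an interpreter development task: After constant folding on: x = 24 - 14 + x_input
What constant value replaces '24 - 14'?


Identifying constant sub-expression:
  Original: x = 24 - 14 + x_input
  24 and 14 are both compile-time constants
  Evaluating: 24 - 14 = 10
  After folding: x = 10 + x_input

10


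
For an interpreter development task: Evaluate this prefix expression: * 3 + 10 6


Parsing prefix expression: * 3 + 10 6
Step 1: Innermost operation '+ 10 6'
  10 + 6 = 16
Step 2: Outer operation '* 3 [16]'
  3 * 16 = 48

48


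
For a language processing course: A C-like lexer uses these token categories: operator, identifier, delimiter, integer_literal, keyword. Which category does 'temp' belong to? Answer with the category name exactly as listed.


Token: 'temp'
Checking categories:
  identifier: YES
  integer_literal: no
  operator: no
  keyword: no
  delimiter: no
Category: identifier

identifier


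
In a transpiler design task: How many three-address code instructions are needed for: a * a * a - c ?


Expression: a * a * a - c
Generating three-address code (respecting * over +/- precedence):
  Instruction 1: t1 = a * a
  Instruction 2: t2 = t1 * a
  Instruction 3: t3 = t2 - c
Total instructions: 3

3


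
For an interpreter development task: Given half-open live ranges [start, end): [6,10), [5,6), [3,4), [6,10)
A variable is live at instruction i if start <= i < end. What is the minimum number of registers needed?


Live ranges:
  Var0: [6, 10)
  Var1: [5, 6)
  Var2: [3, 4)
  Var3: [6, 10)
Sweep-line events (position, delta, active):
  pos=3 start -> active=1
  pos=4 end -> active=0
  pos=5 start -> active=1
  pos=6 end -> active=0
  pos=6 start -> active=1
  pos=6 start -> active=2
  pos=10 end -> active=1
  pos=10 end -> active=0
Maximum simultaneous active: 2
Minimum registers needed: 2

2


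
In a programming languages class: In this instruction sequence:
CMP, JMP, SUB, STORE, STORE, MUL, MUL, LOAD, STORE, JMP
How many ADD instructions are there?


Scanning instruction sequence for ADD:
  Position 1: CMP
  Position 2: JMP
  Position 3: SUB
  Position 4: STORE
  Position 5: STORE
  Position 6: MUL
  Position 7: MUL
  Position 8: LOAD
  Position 9: STORE
  Position 10: JMP
Matches at positions: []
Total ADD count: 0

0


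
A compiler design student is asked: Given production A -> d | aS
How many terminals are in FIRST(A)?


Production: A -> d | aS
Examining each alternative for leading terminals:
  A -> d : first terminal = 'd'
  A -> aS : first terminal = 'a'
FIRST(A) = {a, d}
Count: 2

2


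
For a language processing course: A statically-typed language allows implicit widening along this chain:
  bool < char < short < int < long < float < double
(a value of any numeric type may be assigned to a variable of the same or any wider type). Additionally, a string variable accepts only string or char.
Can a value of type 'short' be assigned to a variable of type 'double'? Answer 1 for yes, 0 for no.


Target variable type: double
Source value type: short
Numeric ranks: short=2, double=6
Widening allowed iff rank(source) <= rank(target): 2 <= 6? Yes
Result: 1

1


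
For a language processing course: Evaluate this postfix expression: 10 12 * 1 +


Processing tokens left to right:
Push 10, Push 12
Pop 10 and 12, compute 10 * 12 = 120, push 120
Push 1
Pop 120 and 1, compute 120 + 1 = 121, push 121
Stack result: 121

121


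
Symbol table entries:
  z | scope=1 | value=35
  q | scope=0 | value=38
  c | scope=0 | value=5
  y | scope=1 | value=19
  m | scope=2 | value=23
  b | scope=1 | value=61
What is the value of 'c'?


Searching symbol table for 'c':
  z | scope=1 | value=35
  q | scope=0 | value=38
  c | scope=0 | value=5 <- MATCH
  y | scope=1 | value=19
  m | scope=2 | value=23
  b | scope=1 | value=61
Found 'c' at scope 0 with value 5

5


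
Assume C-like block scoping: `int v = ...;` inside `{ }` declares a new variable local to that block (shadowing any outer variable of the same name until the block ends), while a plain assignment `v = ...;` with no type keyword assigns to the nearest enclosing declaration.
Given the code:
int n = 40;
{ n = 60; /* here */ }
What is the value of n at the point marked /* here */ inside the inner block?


Analyzing scoping rules:
Outer scope: declares n = 40
Inner block: 'n = 60;' has no type keyword, so it is an assignment to the outer n (no shadowing)
Inside the block, after the assignment -> 60
Result: 60

60


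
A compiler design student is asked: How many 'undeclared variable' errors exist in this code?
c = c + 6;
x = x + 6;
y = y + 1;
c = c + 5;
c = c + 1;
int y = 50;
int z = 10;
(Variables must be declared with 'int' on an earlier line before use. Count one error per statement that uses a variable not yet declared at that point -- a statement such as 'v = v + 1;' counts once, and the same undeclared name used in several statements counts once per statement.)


Scanning code line by line:
  Line 1: use 'c' -> ERROR (undeclared)
  Line 2: use 'x' -> ERROR (undeclared)
  Line 3: use 'y' -> ERROR (undeclared)
  Line 4: use 'c' -> ERROR (undeclared)
  Line 5: use 'c' -> ERROR (undeclared)
  Line 6: declare 'y' -> declared = ['y']
  Line 7: declare 'z' -> declared = ['y', 'z']
Total undeclared variable errors: 5

5


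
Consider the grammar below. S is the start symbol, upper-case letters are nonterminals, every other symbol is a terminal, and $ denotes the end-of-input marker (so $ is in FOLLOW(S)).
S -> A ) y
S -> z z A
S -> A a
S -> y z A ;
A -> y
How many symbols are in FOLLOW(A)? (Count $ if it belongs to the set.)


S is the start symbol and does not occur in any rule body, so FOLLOW(S) = {$}.
Examining every occurrence of A in a rule body:
  S -> A ) y : A is followed by terminal ')' -> add ')'
  S -> z z A : A is at the right end -> add FOLLOW(S) = {$}
  S -> A a : A is followed by terminal 'a' -> add 'a'
  S -> y z A ; : A is followed by terminal ';' -> add ';'
  A -> y : A does not occur in the body -> contributes nothing
FOLLOW(A) = {), ;, a, $}
Count: 4

4


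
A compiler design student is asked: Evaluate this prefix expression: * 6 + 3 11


Parsing prefix expression: * 6 + 3 11
Step 1: Innermost operation '+ 3 11'
  3 + 11 = 14
Step 2: Outer operation '* 6 [14]'
  6 * 14 = 84

84


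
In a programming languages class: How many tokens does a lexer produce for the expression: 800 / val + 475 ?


Scanning '800 / val + 475'
Token 1: '800' -> integer_literal
Token 2: '/' -> operator
Token 3: 'val' -> identifier
Token 4: '+' -> operator
Token 5: '475' -> integer_literal
Total tokens: 5

5


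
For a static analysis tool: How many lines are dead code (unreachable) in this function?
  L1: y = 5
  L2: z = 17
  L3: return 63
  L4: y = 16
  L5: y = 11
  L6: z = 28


Analyzing control flow:
  L1: reachable (before return)
  L2: reachable (before return)
  L3: reachable (return statement)
  L4: DEAD (after return at L3)
  L5: DEAD (after return at L3)
  L6: DEAD (after return at L3)
Return at L3, total lines = 6
Dead lines: L4 through L6
Count: 3

3


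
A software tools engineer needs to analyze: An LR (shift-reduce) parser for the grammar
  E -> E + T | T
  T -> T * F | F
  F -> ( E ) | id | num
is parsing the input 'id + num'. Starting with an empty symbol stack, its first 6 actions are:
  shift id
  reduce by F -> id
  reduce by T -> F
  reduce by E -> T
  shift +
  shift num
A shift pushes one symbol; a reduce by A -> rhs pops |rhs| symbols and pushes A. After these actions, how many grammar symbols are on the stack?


Tracking the symbol stack through each action:
  Action 1: shift 'id' : push -> stack = [id] (size 1)
  Action 2: reduce by F -> id : pop 1, push F -> stack = [F] (size 1)
  Action 3: reduce by T -> F : pop 1, push T -> stack = [T] (size 1)
  Action 4: reduce by E -> T : pop 1, push E -> stack = [E] (size 1)
  Action 5: shift '+' : push -> stack = [E, +] (size 2)
  Action 6: shift 'num' : push -> stack = [E, +, num] (size 3)
Final stack size: 3

3


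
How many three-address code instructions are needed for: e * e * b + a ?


Expression: e * e * b + a
Generating three-address code (respecting * over +/- precedence):
  Instruction 1: t1 = e * e
  Instruction 2: t2 = t1 * b
  Instruction 3: t3 = t2 + a
Total instructions: 3

3


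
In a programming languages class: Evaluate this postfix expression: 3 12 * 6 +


Processing tokens left to right:
Push 3, Push 12
Pop 3 and 12, compute 3 * 12 = 36, push 36
Push 6
Pop 36 and 6, compute 36 + 6 = 42, push 42
Stack result: 42

42


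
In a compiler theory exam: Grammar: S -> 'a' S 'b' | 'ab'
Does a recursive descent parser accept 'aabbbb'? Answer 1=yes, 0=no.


Grammar accepts strings of the form a^n b^n (n >= 1)
Word: 'aabbbb'
Counting: 2 a's and 4 b's
Check: 2 == 4? No
Mismatch: a-count != b-count
Rejected

0


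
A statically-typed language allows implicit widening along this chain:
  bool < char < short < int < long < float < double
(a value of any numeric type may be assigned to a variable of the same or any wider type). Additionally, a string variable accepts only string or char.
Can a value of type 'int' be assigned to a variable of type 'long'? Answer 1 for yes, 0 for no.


Target variable type: long
Source value type: int
Numeric ranks: int=3, long=4
Widening allowed iff rank(source) <= rank(target): 3 <= 4? Yes
Result: 1

1


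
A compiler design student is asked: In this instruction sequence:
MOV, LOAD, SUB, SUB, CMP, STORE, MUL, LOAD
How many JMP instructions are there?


Scanning instruction sequence for JMP:
  Position 1: MOV
  Position 2: LOAD
  Position 3: SUB
  Position 4: SUB
  Position 5: CMP
  Position 6: STORE
  Position 7: MUL
  Position 8: LOAD
Matches at positions: []
Total JMP count: 0

0


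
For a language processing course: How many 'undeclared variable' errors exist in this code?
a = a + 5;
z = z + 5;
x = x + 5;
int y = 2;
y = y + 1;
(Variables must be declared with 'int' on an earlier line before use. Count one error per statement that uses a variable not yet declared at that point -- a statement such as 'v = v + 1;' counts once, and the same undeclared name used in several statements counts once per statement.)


Scanning code line by line:
  Line 1: use 'a' -> ERROR (undeclared)
  Line 2: use 'z' -> ERROR (undeclared)
  Line 3: use 'x' -> ERROR (undeclared)
  Line 4: declare 'y' -> declared = ['y']
  Line 5: use 'y' -> OK (declared)
Total undeclared variable errors: 3

3


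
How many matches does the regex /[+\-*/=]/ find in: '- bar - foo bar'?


Pattern: /[+\-*/=]/ (operators)
Input: '- bar - foo bar'
Scanning for matches:
  Match 1: '-'
  Match 2: '-'
Total matches: 2

2


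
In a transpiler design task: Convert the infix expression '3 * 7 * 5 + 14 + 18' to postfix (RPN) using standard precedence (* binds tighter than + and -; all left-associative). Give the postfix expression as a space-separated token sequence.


Applying the shunting-yard algorithm:
  Operand 3 -> output
  Push '*' onto operator stack -> op-stack: [*]
  Operand 7 -> output
  See '*' (prec 2); top '*' (prec 2) >= it -> pop '*' to output
  Push '*' onto operator stack -> op-stack: [*]
  Operand 5 -> output
  See '+' (prec 1); top '*' (prec 2) >= it -> pop '*' to output
  Push '+' onto operator stack -> op-stack: [+]
  Operand 14 -> output
  See '+' (prec 1); top '+' (prec 1) >= it -> pop '+' to output
  Push '+' onto operator stack -> op-stack: [+]
  Operand 18 -> output
  End of input: pop '+' to output
Postfix result: 3 7 * 5 * 14 + 18 +

3 7 * 5 * 14 + 18 +


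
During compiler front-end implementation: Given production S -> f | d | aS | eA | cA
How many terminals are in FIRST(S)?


Production: S -> f | d | aS | eA | cA
Examining each alternative for leading terminals:
  S -> f : first terminal = 'f'
  S -> d : first terminal = 'd'
  S -> aS : first terminal = 'a'
  S -> eA : first terminal = 'e'
  S -> cA : first terminal = 'c'
FIRST(S) = {a, c, d, e, f}
Count: 5

5


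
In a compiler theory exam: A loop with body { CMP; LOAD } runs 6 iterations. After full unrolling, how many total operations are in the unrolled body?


Loop body operations: CMP, LOAD (2 ops per iteration)
Unrolling 6 iterations:
  Iteration 1: CMP, LOAD (2 ops)
  Iteration 2: CMP, LOAD (2 ops)
  Iteration 3: CMP, LOAD (2 ops)
  Iteration 4: CMP, LOAD (2 ops)
  Iteration 5: CMP, LOAD (2 ops)
  Iteration 6: CMP, LOAD (2 ops)
Total: 6 iterations * 2 ops/iter = 12 operations

12


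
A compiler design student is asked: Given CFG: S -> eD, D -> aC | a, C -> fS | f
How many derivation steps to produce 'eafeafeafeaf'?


Grammar: S -> eD, D -> aC | a, C -> fS | f
Deriving 'eafeafeafeaf':
Step 1: S -> eD => eD
Step 2: D -> aC => eaC
Step 3: C -> fS => eafS
Step 4: S -> eD => eafeD
Step 5: D -> aC => eafeaC
Step 6: C -> fS => eafeafS
Step 7: S -> eD => eafeafeD
Step 8: D -> aC => eafeafeaC
Step 9: C -> fS => eafeafeafS
Step 10: S -> eD => eafeafeafeD
Step 11: D -> aC => eafeafeafeaC
Step 12: C -> f => eafeafeafeaf
Total derivation steps: 12

12


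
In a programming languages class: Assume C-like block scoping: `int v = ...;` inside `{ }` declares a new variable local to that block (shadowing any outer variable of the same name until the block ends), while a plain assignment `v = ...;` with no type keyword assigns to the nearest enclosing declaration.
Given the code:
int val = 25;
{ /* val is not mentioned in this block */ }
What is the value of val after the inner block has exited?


Analyzing scoping rules:
Outer scope: declares val = 25
Inner block: val is neither redeclared nor assigned -> unchanged
After the block -> 25
Result: 25

25


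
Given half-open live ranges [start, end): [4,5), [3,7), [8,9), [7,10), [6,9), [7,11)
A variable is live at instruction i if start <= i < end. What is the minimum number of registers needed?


Live ranges:
  Var0: [4, 5)
  Var1: [3, 7)
  Var2: [8, 9)
  Var3: [7, 10)
  Var4: [6, 9)
  Var5: [7, 11)
Sweep-line events (position, delta, active):
  pos=3 start -> active=1
  pos=4 start -> active=2
  pos=5 end -> active=1
  pos=6 start -> active=2
  pos=7 end -> active=1
  pos=7 start -> active=2
  pos=7 start -> active=3
  pos=8 start -> active=4
  pos=9 end -> active=3
  pos=9 end -> active=2
  pos=10 end -> active=1
  pos=11 end -> active=0
Maximum simultaneous active: 4
Minimum registers needed: 4

4


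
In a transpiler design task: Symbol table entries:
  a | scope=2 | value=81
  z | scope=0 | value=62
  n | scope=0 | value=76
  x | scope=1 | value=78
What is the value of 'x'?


Searching symbol table for 'x':
  a | scope=2 | value=81
  z | scope=0 | value=62
  n | scope=0 | value=76
  x | scope=1 | value=78 <- MATCH
Found 'x' at scope 1 with value 78

78


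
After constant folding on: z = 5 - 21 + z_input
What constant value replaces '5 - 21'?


Identifying constant sub-expression:
  Original: z = 5 - 21 + z_input
  5 and 21 are both compile-time constants
  Evaluating: 5 - 21 = -16
  After folding: z = -16 + z_input

-16


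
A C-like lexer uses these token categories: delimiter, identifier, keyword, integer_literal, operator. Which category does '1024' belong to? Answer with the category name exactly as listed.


Token: '1024'
Checking categories:
  identifier: no
  integer_literal: YES
  operator: no
  keyword: no
  delimiter: no
Category: integer_literal

integer_literal


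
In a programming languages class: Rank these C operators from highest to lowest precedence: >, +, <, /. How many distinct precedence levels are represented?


Looking up precedence for each operator:
  > -> precedence 4
  + -> precedence 5
  < -> precedence 4
  / -> precedence 6
Sorted highest to lowest: /, +, >, <
Distinct precedence values: [6, 5, 4]
Number of distinct levels: 3

3


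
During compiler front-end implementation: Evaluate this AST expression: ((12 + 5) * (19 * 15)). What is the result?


Expression: ((12 + 5) * (19 * 15))
Evaluating step by step:
  12 + 5 = 17
  19 * 15 = 285
  17 * 285 = 4845
Result: 4845

4845


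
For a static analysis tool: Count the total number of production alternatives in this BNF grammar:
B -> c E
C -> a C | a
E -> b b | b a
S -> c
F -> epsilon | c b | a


Counting alternatives per rule:
  B: 1 alternative(s)
  C: 2 alternative(s)
  E: 2 alternative(s)
  S: 1 alternative(s)
  F: 3 alternative(s)
Sum: 1 + 2 + 2 + 1 + 3 = 9

9


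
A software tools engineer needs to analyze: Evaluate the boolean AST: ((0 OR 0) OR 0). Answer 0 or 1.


Step 1: Evaluate inner node
  0 OR 0 = 0
Step 2: Evaluate root node
  0 OR 0 = 0

0


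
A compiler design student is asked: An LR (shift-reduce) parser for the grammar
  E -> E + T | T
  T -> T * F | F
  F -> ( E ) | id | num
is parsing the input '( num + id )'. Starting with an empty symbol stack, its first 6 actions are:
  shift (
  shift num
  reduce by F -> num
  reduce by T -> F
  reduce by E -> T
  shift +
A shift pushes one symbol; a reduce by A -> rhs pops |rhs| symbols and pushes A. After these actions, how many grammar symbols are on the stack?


Tracking the symbol stack through each action:
  Action 1: shift '(' : push -> stack = [(] (size 1)
  Action 2: shift 'num' : push -> stack = [(, num] (size 2)
  Action 3: reduce by F -> num : pop 1, push F -> stack = [(, F] (size 2)
  Action 4: reduce by T -> F : pop 1, push T -> stack = [(, T] (size 2)
  Action 5: reduce by E -> T : pop 1, push E -> stack = [(, E] (size 2)
  Action 6: shift '+' : push -> stack = [(, E, +] (size 3)
Final stack size: 3

3


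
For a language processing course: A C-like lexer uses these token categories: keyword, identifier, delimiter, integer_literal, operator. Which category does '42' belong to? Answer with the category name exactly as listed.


Token: '42'
Checking categories:
  identifier: no
  integer_literal: YES
  operator: no
  keyword: no
  delimiter: no
Category: integer_literal

integer_literal


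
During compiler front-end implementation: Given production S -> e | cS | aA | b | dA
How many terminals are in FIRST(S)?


Production: S -> e | cS | aA | b | dA
Examining each alternative for leading terminals:
  S -> e : first terminal = 'e'
  S -> cS : first terminal = 'c'
  S -> aA : first terminal = 'a'
  S -> b : first terminal = 'b'
  S -> dA : first terminal = 'd'
FIRST(S) = {a, b, c, d, e}
Count: 5

5


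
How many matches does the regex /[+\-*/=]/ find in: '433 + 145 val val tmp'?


Pattern: /[+\-*/=]/ (operators)
Input: '433 + 145 val val tmp'
Scanning for matches:
  Match 1: '+'
Total matches: 1

1


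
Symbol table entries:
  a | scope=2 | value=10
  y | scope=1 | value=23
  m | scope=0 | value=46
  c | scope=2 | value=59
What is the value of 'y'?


Searching symbol table for 'y':
  a | scope=2 | value=10
  y | scope=1 | value=23 <- MATCH
  m | scope=0 | value=46
  c | scope=2 | value=59
Found 'y' at scope 1 with value 23

23


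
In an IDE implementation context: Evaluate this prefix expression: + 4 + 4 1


Parsing prefix expression: + 4 + 4 1
Step 1: Innermost operation '+ 4 1'
  4 + 1 = 5
Step 2: Outer operation '+ 4 [5]'
  4 + 5 = 9

9


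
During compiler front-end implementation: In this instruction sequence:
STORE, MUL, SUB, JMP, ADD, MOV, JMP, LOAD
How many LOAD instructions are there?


Scanning instruction sequence for LOAD:
  Position 1: STORE
  Position 2: MUL
  Position 3: SUB
  Position 4: JMP
  Position 5: ADD
  Position 6: MOV
  Position 7: JMP
  Position 8: LOAD <- MATCH
Matches at positions: [8]
Total LOAD count: 1

1


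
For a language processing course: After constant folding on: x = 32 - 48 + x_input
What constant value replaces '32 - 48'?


Identifying constant sub-expression:
  Original: x = 32 - 48 + x_input
  32 and 48 are both compile-time constants
  Evaluating: 32 - 48 = -16
  After folding: x = -16 + x_input

-16


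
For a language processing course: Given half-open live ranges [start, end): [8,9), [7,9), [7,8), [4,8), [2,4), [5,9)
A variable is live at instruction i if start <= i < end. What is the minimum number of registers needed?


Live ranges:
  Var0: [8, 9)
  Var1: [7, 9)
  Var2: [7, 8)
  Var3: [4, 8)
  Var4: [2, 4)
  Var5: [5, 9)
Sweep-line events (position, delta, active):
  pos=2 start -> active=1
  pos=4 end -> active=0
  pos=4 start -> active=1
  pos=5 start -> active=2
  pos=7 start -> active=3
  pos=7 start -> active=4
  pos=8 end -> active=3
  pos=8 end -> active=2
  pos=8 start -> active=3
  pos=9 end -> active=2
  pos=9 end -> active=1
  pos=9 end -> active=0
Maximum simultaneous active: 4
Minimum registers needed: 4

4


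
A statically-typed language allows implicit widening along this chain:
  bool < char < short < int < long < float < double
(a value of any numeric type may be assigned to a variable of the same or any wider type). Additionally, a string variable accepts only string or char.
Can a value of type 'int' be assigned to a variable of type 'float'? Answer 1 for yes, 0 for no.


Target variable type: float
Source value type: int
Numeric ranks: int=3, float=5
Widening allowed iff rank(source) <= rank(target): 3 <= 5? Yes
Result: 1

1


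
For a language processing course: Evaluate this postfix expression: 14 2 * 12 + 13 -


Processing tokens left to right:
Push 14, Push 2
Pop 14 and 2, compute 14 * 2 = 28, push 28
Push 12
Pop 28 and 12, compute 28 + 12 = 40, push 40
Push 13
Pop 40 and 13, compute 40 - 13 = 27, push 27
Stack result: 27

27


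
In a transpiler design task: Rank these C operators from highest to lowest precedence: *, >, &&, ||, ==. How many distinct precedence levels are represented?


Looking up precedence for each operator:
  * -> precedence 6
  > -> precedence 4
  && -> precedence 2
  || -> precedence 1
  == -> precedence 3
Sorted highest to lowest: *, >, ==, &&, ||
Distinct precedence values: [6, 4, 3, 2, 1]
Number of distinct levels: 5

5


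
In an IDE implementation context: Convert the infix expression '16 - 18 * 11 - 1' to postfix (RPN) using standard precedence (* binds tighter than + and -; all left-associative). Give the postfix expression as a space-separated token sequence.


Applying the shunting-yard algorithm:
  Operand 16 -> output
  Push '-' onto operator stack -> op-stack: [-]
  Operand 18 -> output
  Push '*' onto operator stack -> op-stack: [-, *]
  Operand 11 -> output
  See '-' (prec 1); top '*' (prec 2) >= it -> pop '*' to output
  See '-' (prec 1); top '-' (prec 1) >= it -> pop '-' to output
  Push '-' onto operator stack -> op-stack: [-]
  Operand 1 -> output
  End of input: pop '-' to output
Postfix result: 16 18 11 * - 1 -

16 18 11 * - 1 -


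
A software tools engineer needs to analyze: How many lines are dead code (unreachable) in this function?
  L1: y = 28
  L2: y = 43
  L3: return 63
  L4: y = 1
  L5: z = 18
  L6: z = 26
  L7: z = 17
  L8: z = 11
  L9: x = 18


Analyzing control flow:
  L1: reachable (before return)
  L2: reachable (before return)
  L3: reachable (return statement)
  L4: DEAD (after return at L3)
  L5: DEAD (after return at L3)
  L6: DEAD (after return at L3)
  L7: DEAD (after return at L3)
  L8: DEAD (after return at L3)
  L9: DEAD (after return at L3)
Return at L3, total lines = 9
Dead lines: L4 through L9
Count: 6

6


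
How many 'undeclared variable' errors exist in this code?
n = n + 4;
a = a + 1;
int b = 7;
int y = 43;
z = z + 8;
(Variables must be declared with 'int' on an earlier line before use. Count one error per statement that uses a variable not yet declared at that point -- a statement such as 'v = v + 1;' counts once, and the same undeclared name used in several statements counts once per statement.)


Scanning code line by line:
  Line 1: use 'n' -> ERROR (undeclared)
  Line 2: use 'a' -> ERROR (undeclared)
  Line 3: declare 'b' -> declared = ['b']
  Line 4: declare 'y' -> declared = ['b', 'y']
  Line 5: use 'z' -> ERROR (undeclared)
Total undeclared variable errors: 3

3


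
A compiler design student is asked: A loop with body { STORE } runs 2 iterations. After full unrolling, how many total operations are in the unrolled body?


Loop body operations: STORE (1 op per iteration)
Unrolling 2 iterations:
  Iteration 1: STORE (1 ops)
  Iteration 2: STORE (1 ops)
Total: 2 iterations * 1 ops/iter = 2 operations

2


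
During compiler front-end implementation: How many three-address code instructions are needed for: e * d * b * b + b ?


Expression: e * d * b * b + b
Generating three-address code (respecting * over +/- precedence):
  Instruction 1: t1 = e * d
  Instruction 2: t2 = t1 * b
  Instruction 3: t3 = t2 * b
  Instruction 4: t4 = t3 + b
Total instructions: 4

4


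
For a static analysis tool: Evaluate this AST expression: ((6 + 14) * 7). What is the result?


Expression: ((6 + 14) * 7)
Evaluating step by step:
  6 + 14 = 20
  20 * 7 = 140
Result: 140

140


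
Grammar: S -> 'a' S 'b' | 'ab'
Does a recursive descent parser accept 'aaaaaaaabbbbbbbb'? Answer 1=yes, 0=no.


Grammar accepts strings of the form a^n b^n (n >= 1)
Word: 'aaaaaaaabbbbbbbb'
Counting: 8 a's and 8 b's
Check: 8 == 8? Yes
Derivation (S -> aSb applied 7 time(s), then S -> ab): S => aSb => aaSbb => aaaSbbb => aaaaSbbbb => aaaaaSbbbbb => aaaaaaSbbbbbb => aaaaaaaSbbbbbbb => aaaaaaaabbbbbbbb
Accepted

1


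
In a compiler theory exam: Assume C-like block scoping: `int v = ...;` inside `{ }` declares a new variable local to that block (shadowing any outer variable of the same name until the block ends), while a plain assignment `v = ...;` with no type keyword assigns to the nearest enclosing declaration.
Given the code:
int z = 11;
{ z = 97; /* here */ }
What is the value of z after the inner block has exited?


Analyzing scoping rules:
Outer scope: declares z = 11
Inner block: 'z = 97;' has no type keyword, so it is an assignment to the outer z (no shadowing)
The assignment changed the outer variable itself, so the new value persists after the block -> 97
Result: 97

97


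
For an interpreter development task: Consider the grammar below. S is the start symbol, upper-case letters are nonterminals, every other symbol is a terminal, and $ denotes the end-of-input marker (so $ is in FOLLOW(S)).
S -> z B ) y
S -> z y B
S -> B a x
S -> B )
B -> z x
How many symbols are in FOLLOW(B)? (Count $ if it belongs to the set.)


S is the start symbol and does not occur in any rule body, so FOLLOW(S) = {$}.
Examining every occurrence of B in a rule body:
  S -> z B ) y : B is followed by terminal ')' -> add ')'
  S -> z y B : B is at the right end -> add FOLLOW(S) = {$}
  S -> B a x : B is followed by terminal 'a' -> add 'a'
  S -> B ) : B is followed by terminal ')' -> add ')' (already in the set)
  B -> z x : B does not occur in the body -> contributes nothing
FOLLOW(B) = {), a, $}
Count: 3

3


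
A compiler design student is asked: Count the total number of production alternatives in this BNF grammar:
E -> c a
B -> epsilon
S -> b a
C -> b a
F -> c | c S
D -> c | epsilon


Counting alternatives per rule:
  E: 1 alternative(s)
  B: 1 alternative(s)
  S: 1 alternative(s)
  C: 1 alternative(s)
  F: 2 alternative(s)
  D: 2 alternative(s)
Sum: 1 + 1 + 1 + 1 + 2 + 2 = 8

8


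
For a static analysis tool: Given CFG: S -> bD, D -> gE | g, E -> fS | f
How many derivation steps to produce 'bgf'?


Grammar: S -> bD, D -> gE | g, E -> fS | f
Deriving 'bgf':
Step 1: S -> bD => bD
Step 2: D -> gE => bgE
Step 3: E -> f => bgf
Total derivation steps: 3

3


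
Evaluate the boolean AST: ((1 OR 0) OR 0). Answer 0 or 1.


Step 1: Evaluate inner node
  1 OR 0 = 1
Step 2: Evaluate root node
  1 OR 0 = 1

1


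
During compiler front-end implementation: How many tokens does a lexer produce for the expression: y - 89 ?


Scanning 'y - 89'
Token 1: 'y' -> identifier
Token 2: '-' -> operator
Token 3: '89' -> integer_literal
Total tokens: 3

3


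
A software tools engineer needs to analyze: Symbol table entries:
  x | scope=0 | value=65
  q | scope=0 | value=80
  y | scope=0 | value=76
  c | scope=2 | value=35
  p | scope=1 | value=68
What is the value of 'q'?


Searching symbol table for 'q':
  x | scope=0 | value=65
  q | scope=0 | value=80 <- MATCH
  y | scope=0 | value=76
  c | scope=2 | value=35
  p | scope=1 | value=68
Found 'q' at scope 0 with value 80

80


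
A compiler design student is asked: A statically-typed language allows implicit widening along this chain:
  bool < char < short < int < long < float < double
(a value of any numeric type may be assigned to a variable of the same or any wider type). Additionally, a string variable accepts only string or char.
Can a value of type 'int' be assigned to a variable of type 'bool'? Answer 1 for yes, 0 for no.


Target variable type: bool
Source value type: int
Numeric ranks: int=3, bool=0
Widening allowed iff rank(source) <= rank(target): 3 <= 0? No
Result: 0

0


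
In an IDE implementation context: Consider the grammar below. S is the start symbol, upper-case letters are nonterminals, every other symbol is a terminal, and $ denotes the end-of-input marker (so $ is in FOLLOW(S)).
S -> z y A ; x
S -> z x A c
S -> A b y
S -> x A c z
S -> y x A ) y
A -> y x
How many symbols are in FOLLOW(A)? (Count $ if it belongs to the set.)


S is the start symbol and does not occur in any rule body, so FOLLOW(S) = {$}.
Examining every occurrence of A in a rule body:
  S -> z y A ; x : A is followed by terminal ';' -> add ';'
  S -> z x A c : A is followed by terminal 'c' -> add 'c'
  S -> A b y : A is followed by terminal 'b' -> add 'b'
  S -> x A c z : A is followed by terminal 'c' -> add 'c' (already in the set)
  S -> y x A ) y : A is followed by terminal ')' -> add ')'
  A -> y x : A does not occur in the body -> contributes nothing
FOLLOW(A) = {), ;, b, c}
Count: 4

4
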